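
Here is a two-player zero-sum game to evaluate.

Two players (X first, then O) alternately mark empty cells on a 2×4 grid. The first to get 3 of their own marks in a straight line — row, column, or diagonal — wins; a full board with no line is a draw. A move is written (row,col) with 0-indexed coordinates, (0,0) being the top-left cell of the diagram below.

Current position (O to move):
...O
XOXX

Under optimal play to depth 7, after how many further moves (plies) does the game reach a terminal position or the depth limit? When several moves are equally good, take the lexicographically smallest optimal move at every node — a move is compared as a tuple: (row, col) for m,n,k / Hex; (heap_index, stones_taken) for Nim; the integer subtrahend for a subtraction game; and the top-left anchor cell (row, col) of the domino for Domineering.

[...O/XOXX] O move#1: (0,0):+0/O..O/XOXX*, (0,1):+0/.O.O/XOXX, (0,2):+0/..OO/XOXX
[O..O/XOXX] X move#2: (0,1):+0/OX.O/XOXX*, (0,2):+0/O.XO/XOXX
[OX.O/XOXX] O move#3: (0,2):+0/OXOO/XOXX*
[OXOO/XOXX] end (terminal +0, X#4); searched ...O/XOXX to 7

PV length from [...O/XOXX]: 3 plies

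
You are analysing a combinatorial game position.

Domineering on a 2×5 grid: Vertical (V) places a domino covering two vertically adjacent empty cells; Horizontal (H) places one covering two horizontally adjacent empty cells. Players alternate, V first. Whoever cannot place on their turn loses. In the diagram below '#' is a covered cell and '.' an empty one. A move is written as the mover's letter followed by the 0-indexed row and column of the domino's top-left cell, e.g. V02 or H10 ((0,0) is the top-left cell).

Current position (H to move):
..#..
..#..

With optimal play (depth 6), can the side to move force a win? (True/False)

H winning at [..#../..#..]: False

p1 H@[..#../..#..]: H00[###../..#..]-1* H03[..###/..#..]-1 H10[..#../###..]-1 H13[..#../..###]-1
p2 V@[###../..#..]: V03[####./..##.]+1* V04[###.#/..#.#]+1
p3 H@[####./..##.]: H10[####./####.]-1*
p4 V@[####./####.]: V04[#####/#####]+1*
p5 H@[#####/#####] terminal -1; root [..#../..#..] d6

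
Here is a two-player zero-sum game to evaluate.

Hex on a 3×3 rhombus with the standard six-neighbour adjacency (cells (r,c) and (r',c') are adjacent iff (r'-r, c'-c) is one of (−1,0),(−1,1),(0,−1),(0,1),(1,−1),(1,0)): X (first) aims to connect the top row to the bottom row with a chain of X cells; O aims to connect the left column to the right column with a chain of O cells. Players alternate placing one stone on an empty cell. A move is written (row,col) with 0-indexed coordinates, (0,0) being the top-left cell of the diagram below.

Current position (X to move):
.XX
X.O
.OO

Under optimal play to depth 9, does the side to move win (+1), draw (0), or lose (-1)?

[.XX/X.O/.OO] X move#1: (0,0):-1/XXX/X.O/.OO, (1,1):-1/.XX/XXO/.OO, (2,0):+1/.XX/X.O/XOO*
[.XX/X.O/XOO] end (terminal -1, O#2); searched .XX/X.O/.OO to 9

value(.XX/X.O/.OO, X) = +1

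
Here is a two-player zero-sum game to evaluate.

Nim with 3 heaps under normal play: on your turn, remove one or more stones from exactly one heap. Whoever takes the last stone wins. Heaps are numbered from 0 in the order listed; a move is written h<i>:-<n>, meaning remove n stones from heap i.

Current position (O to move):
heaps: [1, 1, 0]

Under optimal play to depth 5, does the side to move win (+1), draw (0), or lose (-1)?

p1 O@[(1,1,0)]: h0:-1[(0,1,0)]-1* h1:-1[(1,0,0)]-1
p2 X@[(0,1,0)]: h1:-1[(0,0,0)]+1*
p3 O@[(0,0,0)] terminal -1; root [(1,1,0)] d5

value((1,1,0), O) = -1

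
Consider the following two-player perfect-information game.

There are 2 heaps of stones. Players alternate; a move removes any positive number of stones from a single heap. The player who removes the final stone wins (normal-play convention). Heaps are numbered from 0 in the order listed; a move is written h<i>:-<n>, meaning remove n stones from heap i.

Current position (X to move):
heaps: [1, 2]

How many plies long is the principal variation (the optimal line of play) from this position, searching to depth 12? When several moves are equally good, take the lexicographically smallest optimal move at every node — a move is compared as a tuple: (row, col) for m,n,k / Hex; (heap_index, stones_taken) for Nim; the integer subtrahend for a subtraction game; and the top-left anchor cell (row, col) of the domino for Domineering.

ply 1, X at (1,2) | h0:-1=-1→(0,2); h1:-1=+1→(1,1)*; h1:-2=-1→(1,0)
ply 2, O at (1,1) | h0:-1=-1→(0,1)*; h1:-1=-1→(1,0)
ply 3, X at (0,1) | h1:-1=+1→(0,0)*
ply 4: (0,0) is terminal -1 (O); from (1,2) depth 12

PV length from [(1,2)]: 3 plies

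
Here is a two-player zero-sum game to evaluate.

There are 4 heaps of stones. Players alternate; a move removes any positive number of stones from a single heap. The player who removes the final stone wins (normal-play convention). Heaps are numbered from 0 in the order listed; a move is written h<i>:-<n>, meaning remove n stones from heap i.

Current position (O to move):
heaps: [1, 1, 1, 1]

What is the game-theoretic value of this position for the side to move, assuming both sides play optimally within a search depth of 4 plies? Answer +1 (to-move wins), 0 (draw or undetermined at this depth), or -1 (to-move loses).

value((1,1,1,1), O) = -1

[(1,1,1,1)] O move#1: h0:-1:-1/(0,1,1,1)*, h1:-1:-1/(1,0,1,1), h2:-1:-1/(1,1,0,1), h3:-1:-1/(1,1,1,0)
[(0,1,1,1)] X move#2: h1:-1:+1/(0,0,1,1)*, h2:-1:+1/(0,1,0,1), h3:-1:+1/(0,1,1,0)
[(0,0,1,1)] O move#3: h2:-1:-1/(0,0,0,1)*, h3:-1:-1/(0,0,1,0)
[(0,0,0,1)] X move#4: h3:-1:+1/(0,0,0,0)*
[(0,0,0,0)] end (terminal -1, O#5); searched (1,1,1,1) to 4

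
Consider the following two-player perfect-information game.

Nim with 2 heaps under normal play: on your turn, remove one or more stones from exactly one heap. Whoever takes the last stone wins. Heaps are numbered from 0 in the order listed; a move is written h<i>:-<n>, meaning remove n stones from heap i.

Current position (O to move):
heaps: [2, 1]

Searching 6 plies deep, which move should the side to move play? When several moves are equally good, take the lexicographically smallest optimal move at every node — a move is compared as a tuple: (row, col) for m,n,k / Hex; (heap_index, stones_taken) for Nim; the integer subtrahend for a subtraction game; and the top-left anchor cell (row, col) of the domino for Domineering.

[(2,1)] O move#1: h0:-1:+1/(1,1)*, h0:-2:-1/(0,1), h1:-1:-1/(2,0)
[(1,1)] X move#2: h0:-1:-1/(0,1)*, h1:-1:-1/(1,0)
[(0,1)] O move#3: h1:-1:+1/(0,0)*
[(0,0)] end (terminal -1, X#4); searched (2,1) to 6

O's best at [(2,1)]: h0:-1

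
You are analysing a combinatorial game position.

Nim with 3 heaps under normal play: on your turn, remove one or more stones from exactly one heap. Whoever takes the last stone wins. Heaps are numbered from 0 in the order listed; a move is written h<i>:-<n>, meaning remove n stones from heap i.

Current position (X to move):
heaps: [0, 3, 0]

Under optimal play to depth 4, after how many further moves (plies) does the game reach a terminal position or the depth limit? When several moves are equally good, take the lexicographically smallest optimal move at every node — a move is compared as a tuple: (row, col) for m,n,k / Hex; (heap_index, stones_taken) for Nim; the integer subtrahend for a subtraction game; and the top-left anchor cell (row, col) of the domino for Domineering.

[(0,3,0)] X move#1: h1:-1:-1/(0,2,0), h1:-2:-1/(0,1,0), h1:-3:+1/(0,0,0)*
[(0,0,0)] end (terminal -1, O#2); searched (0,3,0) to 4

PV length from [(0,3,0)]: 1 ply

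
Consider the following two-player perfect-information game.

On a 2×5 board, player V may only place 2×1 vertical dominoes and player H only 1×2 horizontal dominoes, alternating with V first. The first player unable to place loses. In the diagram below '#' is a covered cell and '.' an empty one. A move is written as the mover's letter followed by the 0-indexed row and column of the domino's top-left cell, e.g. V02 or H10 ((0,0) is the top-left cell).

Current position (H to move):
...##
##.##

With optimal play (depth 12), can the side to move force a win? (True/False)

H winning at [...##/##.##]: True

p1 H@[...##/##.##]: H00[##.##/##.##]-1 H01[.####/##.##]+1*
p2 V@[.####/##.##] terminal -1; root [...##/##.##] d12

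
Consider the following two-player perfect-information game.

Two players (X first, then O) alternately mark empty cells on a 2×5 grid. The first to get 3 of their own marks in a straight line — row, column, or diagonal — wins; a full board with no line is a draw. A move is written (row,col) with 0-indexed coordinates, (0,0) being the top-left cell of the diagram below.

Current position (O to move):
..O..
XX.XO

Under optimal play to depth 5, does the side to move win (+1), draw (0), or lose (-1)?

value(..O../XX.XO, O) = 0

ply 1, O at ..O../XX.XO | (0,0)=-1→O.O../XX.XO; (0,1)=-1→.OO../XX.XO; (0,3)=-1→..OO./XX.XO; (0,4)=-1→..O.O/XX.XO; (1,2)=+0→..O../XXOXO*
ply 2, X at ..O../XXOXO | (0,0)=-1→X.O../XXOXO; (0,1)=+0→.XO../XXOXO*; (0,3)=+0→..OX./XXOXO; (0,4)=-1→..O.X/XXOXO
ply 3, O at .XO../XXOXO | (0,0)=+0→OXO../XXOXO*; (0,3)=+0→.XOO./XXOXO; (0,4)=+0→.XO.O/XXOXO
ply 4, X at OXO../XXOXO | (0,3)=+0→OXOX./XXOXO*; (0,4)=+0→OXO.X/XXOXO
ply 5, O at OXOX./XXOXO | (0,4)=+0→OXOXO/XXOXO*
ply 6: OXOXO/XXOXO is terminal +0 (X); from ..O../XX.XO depth 5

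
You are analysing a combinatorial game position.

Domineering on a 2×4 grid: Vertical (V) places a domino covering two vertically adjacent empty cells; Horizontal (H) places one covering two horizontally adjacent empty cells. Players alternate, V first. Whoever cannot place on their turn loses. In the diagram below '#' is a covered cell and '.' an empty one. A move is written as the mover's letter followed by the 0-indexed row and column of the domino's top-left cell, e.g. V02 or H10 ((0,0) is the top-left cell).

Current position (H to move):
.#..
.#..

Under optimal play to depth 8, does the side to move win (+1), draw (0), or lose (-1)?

ply 1, H at .#../.#.. | H02=+1→.###/.#..*; H12=+1→.#../.###
ply 2, V at .###/.#.. | V00=-1→####/##..*
ply 3, H at ####/##.. | H12=+1→####/####*
ply 4: ####/#### is terminal -1 (V); from .#../.#.. depth 8

value(.#../.#.., H) = +1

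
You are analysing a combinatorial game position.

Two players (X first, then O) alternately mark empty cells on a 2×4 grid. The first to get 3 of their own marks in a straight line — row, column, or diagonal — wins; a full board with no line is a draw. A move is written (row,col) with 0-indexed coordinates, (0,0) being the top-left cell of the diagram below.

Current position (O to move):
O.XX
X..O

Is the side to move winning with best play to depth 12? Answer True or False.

O winning at [O.XX/X..O]: False

p1 O@[O.XX/X..O]: (0,1)[OOXX/X..O]+0* (1,1)[O.XX/XO.O]-1 (1,2)[O.XX/X.OO]-1
p2 X@[OOXX/X..O]: (1,1)[OOXX/XX.O]+0* (1,2)[OOXX/X.XO]+0
p3 O@[OOXX/XX.O]: (1,2)[OOXX/XXOO]+0*
p4 X@[OOXX/XXOO] terminal +0; root [O.XX/X..O] d12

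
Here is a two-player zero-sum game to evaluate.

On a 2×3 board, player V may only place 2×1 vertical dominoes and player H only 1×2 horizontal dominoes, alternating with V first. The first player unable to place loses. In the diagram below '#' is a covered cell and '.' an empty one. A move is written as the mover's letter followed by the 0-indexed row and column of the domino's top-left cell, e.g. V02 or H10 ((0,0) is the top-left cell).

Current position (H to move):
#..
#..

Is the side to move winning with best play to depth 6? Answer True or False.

[#../#..] H move#1: H01:+1/###/#..*, H11:+1/#../###
[###/#..] end (terminal -1, V#2); searched #../#.. to 6

H winning at [#../#..]: True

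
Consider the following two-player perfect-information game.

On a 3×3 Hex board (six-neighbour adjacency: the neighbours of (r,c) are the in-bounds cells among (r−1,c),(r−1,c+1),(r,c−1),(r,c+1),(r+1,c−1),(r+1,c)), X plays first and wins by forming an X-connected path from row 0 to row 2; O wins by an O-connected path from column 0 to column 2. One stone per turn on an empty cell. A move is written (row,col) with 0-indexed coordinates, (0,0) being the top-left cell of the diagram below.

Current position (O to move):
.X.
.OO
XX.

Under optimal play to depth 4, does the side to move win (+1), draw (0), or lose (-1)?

ply 1, O at .X./.OO/XX. | (0,0)=-1→OX./.OO/XX.; (0,2)=-1→.XO/.OO/XX.; (1,0)=+1→.X./OOO/XX.*; (2,2)=-1→.X./.OO/XXO
ply 2: .X./OOO/XX. is terminal -1 (X); from .X./.OO/XX. depth 4

value(.X./.OO/XX., O) = +1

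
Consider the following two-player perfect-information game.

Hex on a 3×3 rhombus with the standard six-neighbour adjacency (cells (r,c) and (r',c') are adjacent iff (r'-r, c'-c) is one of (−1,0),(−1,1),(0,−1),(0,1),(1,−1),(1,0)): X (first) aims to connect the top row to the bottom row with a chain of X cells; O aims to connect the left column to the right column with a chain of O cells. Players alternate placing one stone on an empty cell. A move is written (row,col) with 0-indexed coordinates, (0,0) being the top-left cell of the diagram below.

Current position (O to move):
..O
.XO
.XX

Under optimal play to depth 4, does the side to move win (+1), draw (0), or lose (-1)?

value(..O/.XO/.XX, O) = +1

ply 1, O at ..O/.XO/.XX | (0,0)=-1→O.O/.XO/.XX; (0,1)=+1→.OO/.XO/.XX*; (1,0)=-1→..O/OXO/.XX; (2,0)=-1→..O/.XO/OXX
ply 2, X at .OO/.XO/.XX | (0,0)=-1→XOO/.XO/.XX*; (1,0)=-1→.OO/XXO/.XX; (2,0)=-1→.OO/.XO/XXX
ply 3, O at XOO/.XO/.XX | (1,0)=+1→XOO/OXO/.XX*; (2,0)=-1→XOO/.XO/OXX
ply 4: XOO/OXO/.XX is terminal -1 (X); from ..O/.XO/.XX depth 4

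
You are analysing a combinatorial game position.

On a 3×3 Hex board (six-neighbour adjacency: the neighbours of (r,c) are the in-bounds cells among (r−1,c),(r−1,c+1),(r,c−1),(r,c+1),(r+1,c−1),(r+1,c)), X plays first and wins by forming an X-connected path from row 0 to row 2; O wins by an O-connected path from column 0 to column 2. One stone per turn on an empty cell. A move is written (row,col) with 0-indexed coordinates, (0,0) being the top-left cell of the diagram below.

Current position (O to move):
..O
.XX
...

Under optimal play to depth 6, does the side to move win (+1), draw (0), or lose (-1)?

value(..O/.XX/..., O) = +1

[..O/.XX/...] O move#1: (0,0):-1/O.O/.XX/..., (0,1):+1/.OO/.XX/...*, (1,0):-1/..O/OXX/..., (2,0):-1/..O/.XX/O.., (2,1):-1/..O/.XX/.O., (2,2):-1/..O/.XX/..O
[.OO/.XX/...] X move#2: (0,0):-1/XOO/.XX/...*, (1,0):-1/.OO/XXX/..., (2,0):-1/.OO/.XX/X.., (2,1):-1/.OO/.XX/.X., (2,2):-1/.OO/.XX/..X
[XOO/.XX/...] O move#3: (1,0):+1/XOO/OXX/...*, (2,0):-1/XOO/.XX/O.., (2,1):-1/XOO/.XX/.O., (2,2):-1/XOO/.XX/..O
[XOO/OXX/...] end (terminal -1, X#4); searched ..O/.XX/... to 6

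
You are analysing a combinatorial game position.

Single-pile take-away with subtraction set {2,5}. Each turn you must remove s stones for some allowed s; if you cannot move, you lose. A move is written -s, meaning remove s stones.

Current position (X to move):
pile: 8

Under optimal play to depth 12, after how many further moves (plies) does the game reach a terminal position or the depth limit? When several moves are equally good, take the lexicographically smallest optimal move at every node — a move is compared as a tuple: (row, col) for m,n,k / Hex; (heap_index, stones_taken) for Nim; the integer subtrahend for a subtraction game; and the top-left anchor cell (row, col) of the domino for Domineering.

[8] X move#1: -2:-1/6*, -5:-1/3
[6] O move#2: -2:+1/4*, -5:+1/1
[4] X move#3: -2:-1/2*
[2] O move#4: -2:+1/0*
[0] end (terminal -1, X#5); searched 8 to 12

PV length from [8]: 4 plies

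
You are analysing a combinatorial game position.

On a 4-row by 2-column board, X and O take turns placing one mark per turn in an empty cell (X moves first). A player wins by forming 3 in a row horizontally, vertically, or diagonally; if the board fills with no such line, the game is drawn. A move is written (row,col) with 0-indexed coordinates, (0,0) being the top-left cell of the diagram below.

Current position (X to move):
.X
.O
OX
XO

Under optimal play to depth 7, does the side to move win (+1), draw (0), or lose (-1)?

p1 X@[.X/.O/OX/XO]: (0,0)[XX/.O/OX/XO]+0* (1,0)[.X/XO/OX/XO]+0
p2 O@[XX/.O/OX/XO]: (1,0)[XX/OO/OX/XO]+0*
p3 X@[XX/OO/OX/XO] terminal +0; root [.X/.O/OX/XO] d7

value(.X/.O/OX/XO, X) = 0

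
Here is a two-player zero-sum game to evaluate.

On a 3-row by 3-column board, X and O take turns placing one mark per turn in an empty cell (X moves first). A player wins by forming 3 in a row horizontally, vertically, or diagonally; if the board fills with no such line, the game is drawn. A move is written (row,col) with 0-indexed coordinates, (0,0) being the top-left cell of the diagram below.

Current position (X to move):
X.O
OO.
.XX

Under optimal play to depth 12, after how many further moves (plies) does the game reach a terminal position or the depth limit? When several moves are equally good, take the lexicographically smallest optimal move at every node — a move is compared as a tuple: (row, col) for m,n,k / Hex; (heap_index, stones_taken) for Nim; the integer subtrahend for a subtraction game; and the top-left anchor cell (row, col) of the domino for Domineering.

[X.O/OO./.XX] X move#1: (0,1):-1/XXO/OO./.XX, (1,2):-1/X.O/OOX/.XX, (2,0):+1/X.O/OO./XXX*
[X.O/OO./XXX] end (terminal -1, O#2); searched X.O/OO./.XX to 12

PV length from [X.O/OO./.XX]: 1 ply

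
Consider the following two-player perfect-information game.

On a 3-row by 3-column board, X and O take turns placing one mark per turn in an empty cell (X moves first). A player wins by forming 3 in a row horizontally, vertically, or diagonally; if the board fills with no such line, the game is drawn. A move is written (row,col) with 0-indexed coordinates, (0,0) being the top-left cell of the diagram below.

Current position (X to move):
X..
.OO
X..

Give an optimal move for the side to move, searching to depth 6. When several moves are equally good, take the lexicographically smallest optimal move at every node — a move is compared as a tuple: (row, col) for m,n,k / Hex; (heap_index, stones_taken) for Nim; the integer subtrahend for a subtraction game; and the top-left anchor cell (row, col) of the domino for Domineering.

X's best at [X../.OO/X..]: (1,0)

p1 X@[X../.OO/X..]: (0,1)[XX./.OO/X..]-1 (0,2)[X.X/.OO/X..]-1 (1,0)[X../XOO/X..]+1* (2,1)[X../.OO/XX.]-1 (2,2)[X../.OO/X.X]-1
p2 O@[X../XOO/X..] terminal -1; root [X../.OO/X..] d6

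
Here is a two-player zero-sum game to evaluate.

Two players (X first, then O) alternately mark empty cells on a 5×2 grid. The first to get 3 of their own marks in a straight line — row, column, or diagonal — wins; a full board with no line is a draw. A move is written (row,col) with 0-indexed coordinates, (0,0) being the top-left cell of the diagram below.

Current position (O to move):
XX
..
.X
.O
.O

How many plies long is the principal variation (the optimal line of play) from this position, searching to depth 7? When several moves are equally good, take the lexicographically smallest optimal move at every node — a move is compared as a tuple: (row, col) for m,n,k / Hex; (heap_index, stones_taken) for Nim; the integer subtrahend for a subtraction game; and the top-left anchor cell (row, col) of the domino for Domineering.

PV length from [XX/../.X/.O/.O]: 5 plies

p1 O@[XX/../.X/.O/.O]: (1,0)[XX/O./.X/.O/.O]-1 (1,1)[XX/.O/.X/.O/.O]+0* (2,0)[XX/../OX/.O/.O]-1 (3,0)[XX/../.X/OO/.O]-1 (4,0)[XX/../.X/.O/OO]-1
p2 X@[XX/.O/.X/.O/.O]: (1,0)[XX/XO/.X/.O/.O]+0* (2,0)[XX/.O/XX/.O/.O]+0 (3,0)[XX/.O/.X/XO/.O]+0 (4,0)[XX/.O/.X/.O/XO]+0
p3 O@[XX/XO/.X/.O/.O]: (2,0)[XX/XO/OX/.O/.O]+0* (3,0)[XX/XO/.X/OO/.O]-1 (4,0)[XX/XO/.X/.O/OO]-1
p4 X@[XX/XO/OX/.O/.O]: (3,0)[XX/XO/OX/XO/.O]+0* (4,0)[XX/XO/OX/.O/XO]+0
p5 O@[XX/XO/OX/XO/.O]: (4,0)[XX/XO/OX/XO/OO]+0*
p6 X@[XX/XO/OX/XO/OO] terminal +0; root [XX/../.X/.O/.O] d7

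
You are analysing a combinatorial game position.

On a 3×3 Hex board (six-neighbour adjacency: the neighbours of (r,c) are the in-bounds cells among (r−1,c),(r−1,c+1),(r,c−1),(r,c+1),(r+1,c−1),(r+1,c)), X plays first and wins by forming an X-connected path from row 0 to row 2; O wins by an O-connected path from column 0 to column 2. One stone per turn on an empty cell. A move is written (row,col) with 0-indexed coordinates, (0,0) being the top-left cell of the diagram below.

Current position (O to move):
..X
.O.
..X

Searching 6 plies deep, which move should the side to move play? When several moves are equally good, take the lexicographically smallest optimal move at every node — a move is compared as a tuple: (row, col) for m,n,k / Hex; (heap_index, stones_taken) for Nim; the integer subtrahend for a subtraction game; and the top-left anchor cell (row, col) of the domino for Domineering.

O's best at [..X/.O./..X]: (1,2)

[..X/.O./..X] O move#1: (0,0):-1/O.X/.O./..X, (0,1):-1/.OX/.O./..X, (1,0):-1/..X/OO./..X, (1,2):+1/..X/.OO/..X*, (2,0):-1/..X/.O./O.X, (2,1):-1/..X/.O./.OX
[..X/.OO/..X] X move#2: (0,0):-1/X.X/.OO/..X*, (0,1):-1/.XX/.OO/..X, (1,0):-1/..X/XOO/..X, (2,0):-1/..X/.OO/X.X, (2,1):-1/..X/.OO/.XX
[X.X/.OO/..X] O move#3: (0,1):+1/XOX/.OO/..X*, (1,0):+1/X.X/OOO/..X, (2,0):+1/X.X/.OO/O.X, (2,1):+1/X.X/.OO/.OX
[XOX/.OO/..X] X move#4: (1,0):-1/XOX/XOO/..X*, (2,0):-1/XOX/.OO/X.X, (2,1):-1/XOX/.OO/.XX
[XOX/XOO/..X] O move#5: (2,0):+1/XOX/XOO/O.X*, (2,1):-1/XOX/XOO/.OX
[XOX/XOO/O.X] end (terminal -1, X#6); searched ..X/.O./..X to 6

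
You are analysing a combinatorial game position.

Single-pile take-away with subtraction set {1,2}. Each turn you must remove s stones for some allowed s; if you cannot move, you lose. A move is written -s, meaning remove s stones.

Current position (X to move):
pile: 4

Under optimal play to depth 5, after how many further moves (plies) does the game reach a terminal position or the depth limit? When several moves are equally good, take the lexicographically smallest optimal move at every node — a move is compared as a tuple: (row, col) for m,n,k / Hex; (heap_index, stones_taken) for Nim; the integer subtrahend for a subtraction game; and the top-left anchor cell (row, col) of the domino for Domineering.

PV length from [4]: 3 plies

[4] X move#1: -1:+1/3*, -2:-1/2
[3] O move#2: -1:-1/2*, -2:-1/1
[2] X move#3: -1:-1/1, -2:+1/0*
[0] end (terminal -1, O#4); searched 4 to 5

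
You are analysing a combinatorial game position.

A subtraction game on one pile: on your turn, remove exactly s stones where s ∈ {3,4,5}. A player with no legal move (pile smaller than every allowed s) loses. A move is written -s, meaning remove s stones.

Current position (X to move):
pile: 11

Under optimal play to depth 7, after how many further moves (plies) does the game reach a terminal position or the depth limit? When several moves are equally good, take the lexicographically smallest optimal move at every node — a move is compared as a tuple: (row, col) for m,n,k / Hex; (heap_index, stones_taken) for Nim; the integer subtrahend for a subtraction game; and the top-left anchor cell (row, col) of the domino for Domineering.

PV length from [11]: 3 plies

ply 1, X at 11 | -3=+1→8*; -4=-1→7; -5=-1→6
ply 2, O at 8 | -3=-1→5*; -4=-1→4; -5=-1→3
ply 3, X at 5 | -3=+1→2*; -4=+1→1; -5=+1→0
ply 4: 2 is terminal -1 (O); from 11 depth 7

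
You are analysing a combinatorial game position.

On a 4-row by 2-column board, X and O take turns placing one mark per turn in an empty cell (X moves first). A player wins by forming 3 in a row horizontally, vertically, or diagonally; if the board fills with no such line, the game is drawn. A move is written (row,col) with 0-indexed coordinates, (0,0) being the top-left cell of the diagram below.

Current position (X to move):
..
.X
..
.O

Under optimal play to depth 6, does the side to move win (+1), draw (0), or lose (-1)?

[../.X/../.O] X move#1: (0,0):+0/X./.X/../.O*, (0,1):+0/.X/.X/../.O, (1,0):+0/../XX/../.O, (2,0):+0/../.X/X./.O, (2,1):+0/../.X/.X/.O, (3,0):+0/../.X/../XO
[X./.X/../.O] O move#2: (0,1):+0/XO/.X/../.O*, (1,0):+0/X./OX/../.O, (2,0):+0/X./.X/O./.O, (2,1):+0/X./.X/.O/.O, (3,0):+0/X./.X/../OO
[XO/.X/../.O] X move#3: (1,0):+0/XO/XX/../.O*, (2,0):+0/XO/.X/X./.O, (2,1):+0/XO/.X/.X/.O, (3,0):+0/XO/.X/../XO
[XO/XX/../.O] O move#4: (2,0):+0/XO/XX/O./.O*, (2,1):-1/XO/XX/.O/.O, (3,0):-1/XO/XX/../OO
[XO/XX/O./.O] X move#5: (2,1):+0/XO/XX/OX/.O*, (3,0):+0/XO/XX/O./XO
[XO/XX/OX/.O] O move#6: (3,0):+0/XO/XX/OX/OO*
[XO/XX/OX/OO] end (terminal +0, X#7); searched ../.X/../.O to 6

value(../.X/../.O, X) = 0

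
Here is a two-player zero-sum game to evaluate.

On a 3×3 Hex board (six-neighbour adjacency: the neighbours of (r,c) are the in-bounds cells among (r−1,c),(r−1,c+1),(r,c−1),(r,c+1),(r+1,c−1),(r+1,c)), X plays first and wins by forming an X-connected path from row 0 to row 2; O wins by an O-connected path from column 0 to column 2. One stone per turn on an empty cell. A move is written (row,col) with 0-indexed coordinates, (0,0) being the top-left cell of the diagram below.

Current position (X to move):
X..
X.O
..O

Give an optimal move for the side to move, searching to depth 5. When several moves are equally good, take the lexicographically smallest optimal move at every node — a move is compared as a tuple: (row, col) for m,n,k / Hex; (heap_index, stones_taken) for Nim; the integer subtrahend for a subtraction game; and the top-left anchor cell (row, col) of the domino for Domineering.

ply 1, X at X../X.O/..O | (0,1)=-1→XX./X.O/..O; (0,2)=-1→X.X/X.O/..O; (1,1)=+1→X../XXO/..O*; (2,0)=+1→X../X.O/X.O; (2,1)=+1→X../X.O/.XO
ply 2, O at X../XXO/..O | (0,1)=-1→XO./XXO/..O*; (0,2)=-1→X.O/XXO/..O; (2,0)=-1→X../XXO/O.O; (2,1)=-1→X../XXO/.OO
ply 3, X at XO./XXO/..O | (0,2)=+1→XOX/XXO/..O*; (2,0)=+1→XO./XXO/X.O; (2,1)=+1→XO./XXO/.XO
ply 4, O at XOX/XXO/..O | (2,0)=-1→XOX/XXO/O.O*; (2,1)=-1→XOX/XXO/.OO
ply 5, X at XOX/XXO/O.O | (2,1)=+1→XOX/XXO/OXO*
ply 6: XOX/XXO/OXO is terminal -1 (O); from X../X.O/..O depth 5

X's best at [X../X.O/..O]: (1,1)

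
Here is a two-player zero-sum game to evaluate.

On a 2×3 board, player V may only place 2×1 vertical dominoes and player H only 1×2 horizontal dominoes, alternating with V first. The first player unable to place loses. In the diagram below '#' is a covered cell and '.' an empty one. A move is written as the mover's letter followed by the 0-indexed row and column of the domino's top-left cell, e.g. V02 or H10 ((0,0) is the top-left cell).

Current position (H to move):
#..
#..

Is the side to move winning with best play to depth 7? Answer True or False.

H winning at [#../#..]: True

ply 1, H at #../#.. | H01=+1→###/#..*; H11=+1→#../###
ply 2: ###/#.. is terminal -1 (V); from #../#.. depth 7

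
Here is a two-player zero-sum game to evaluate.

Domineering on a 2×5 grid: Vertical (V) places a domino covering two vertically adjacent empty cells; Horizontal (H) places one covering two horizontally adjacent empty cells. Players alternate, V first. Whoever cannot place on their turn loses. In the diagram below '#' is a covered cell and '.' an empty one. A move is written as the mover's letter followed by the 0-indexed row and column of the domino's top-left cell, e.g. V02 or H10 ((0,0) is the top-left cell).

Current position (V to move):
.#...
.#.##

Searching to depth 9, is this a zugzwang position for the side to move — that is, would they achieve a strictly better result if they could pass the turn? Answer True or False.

zugzwang(.#.../.#.##, V) = False

p1 V@[.#.../.#.##]: V00[##.../##.##]-1 V02[.##../.####]+1*
p2 H@[.##../.####]: H03[.####/.####]-1*
p3 V@[.####/.####]: V00[#####/#####]+1*
p4 H@[#####/#####] terminal -1; root [.#.../.#.##] d9
if V skipped the turn, H would face:
~ p1 H@[.#.../.#.##]: H02[.###./.#.##]-1* H03[.#.##/.#.##]-1
~ p2 V@[.###./.#.##]: V00[####./##.##]+1*
~ p3 H@[####./##.##] terminal -1; root [.#.../.#.##] d9
compare (V): move=+1 vs pass=+1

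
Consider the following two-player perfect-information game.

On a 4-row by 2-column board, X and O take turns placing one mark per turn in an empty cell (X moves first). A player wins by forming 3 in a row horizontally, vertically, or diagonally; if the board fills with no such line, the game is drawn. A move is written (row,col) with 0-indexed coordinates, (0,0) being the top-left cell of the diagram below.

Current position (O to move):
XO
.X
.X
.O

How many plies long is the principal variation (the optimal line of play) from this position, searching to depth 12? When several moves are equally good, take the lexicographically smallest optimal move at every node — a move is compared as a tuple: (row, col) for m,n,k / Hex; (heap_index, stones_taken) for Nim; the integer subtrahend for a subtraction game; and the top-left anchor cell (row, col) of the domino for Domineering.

ply 1, O at XO/.X/.X/.O | (1,0)=+0→XO/OX/.X/.O*; (2,0)=+0→XO/.X/OX/.O; (3,0)=+0→XO/.X/.X/OO
ply 2, X at XO/OX/.X/.O | (2,0)=+0→XO/OX/XX/.O*; (3,0)=+0→XO/OX/.X/XO
ply 3, O at XO/OX/XX/.O | (3,0)=+0→XO/OX/XX/OO*
ply 4: XO/OX/XX/OO is terminal +0 (X); from XO/.X/.X/.O depth 12

PV length from [XO/.X/.X/.O]: 3 plies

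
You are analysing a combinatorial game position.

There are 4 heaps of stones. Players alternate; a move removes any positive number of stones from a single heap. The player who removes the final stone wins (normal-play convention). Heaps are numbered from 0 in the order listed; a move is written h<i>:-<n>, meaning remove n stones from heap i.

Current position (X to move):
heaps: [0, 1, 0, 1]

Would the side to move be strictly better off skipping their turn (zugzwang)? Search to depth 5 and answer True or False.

zugzwang((0,1,0,1), X) = True

[(0,1,0,1)] X move#1: h1:-1:-1/(0,0,0,1)*, h3:-1:-1/(0,1,0,0)
[(0,0,0,1)] O move#2: h3:-1:+1/(0,0,0,0)*
[(0,0,0,0)] end (terminal -1, X#3); searched (0,1,0,1) to 5
if X skipped the turn, O would face:
~ [(0,1,0,1)] O move#1: h1:-1:-1/(0,0,0,1)*, h3:-1:-1/(0,1,0,0)
~ [(0,0,0,1)] X move#2: h3:-1:+1/(0,0,0,0)*
~ [(0,0,0,0)] end (terminal -1, O#3); searched (0,1,0,1) to 5
compare (X): move=-1 vs pass=+1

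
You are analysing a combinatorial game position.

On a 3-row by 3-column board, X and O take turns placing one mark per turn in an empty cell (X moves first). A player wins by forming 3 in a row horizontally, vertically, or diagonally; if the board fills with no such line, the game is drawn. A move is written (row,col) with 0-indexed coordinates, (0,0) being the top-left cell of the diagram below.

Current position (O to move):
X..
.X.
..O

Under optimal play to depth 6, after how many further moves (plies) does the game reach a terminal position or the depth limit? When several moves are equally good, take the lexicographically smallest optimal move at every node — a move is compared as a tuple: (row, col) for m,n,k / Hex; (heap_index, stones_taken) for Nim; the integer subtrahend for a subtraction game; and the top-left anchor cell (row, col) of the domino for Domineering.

PV length from [X../.X./..O]: 6 plies

p1 O@[X../.X./..O]: (0,1)[XO./.X./..O]-1 (0,2)[X.O/.X./..O]+0* (1,0)[X../OX./..O]-1 (1,2)[X../.XO/..O]-1 (2,0)[X../.X./O.O]+0 (2,1)[X../.X./.OO]-1
p2 X@[X.O/.X./..O]: (0,1)[XXO/.X./..O]-1 (1,0)[X.O/XX./..O]-1 (1,2)[X.O/.XX/..O]+0* (2,0)[X.O/.X./X.O]-1 (2,1)[X.O/.X./.XO]-1
p3 O@[X.O/.XX/..O]: (0,1)[XOO/.XX/..O]-1 (1,0)[X.O/OXX/..O]+0* (2,0)[X.O/.XX/O.O]-1 (2,1)[X.O/.XX/.OO]-1
p4 X@[X.O/OXX/..O]: (0,1)[XXO/OXX/..O]+0* (2,0)[X.O/OXX/X.O]+0 (2,1)[X.O/OXX/.XO]+0
p5 O@[XXO/OXX/..O]: (2,0)[XXO/OXX/O.O]-1 (2,1)[XXO/OXX/.OO]+0*
p6 X@[XXO/OXX/.OO]: (2,0)[XXO/OXX/XOO]+0*
p7 O@[XXO/OXX/XOO] terminal +0; root [X../.X./..O] d6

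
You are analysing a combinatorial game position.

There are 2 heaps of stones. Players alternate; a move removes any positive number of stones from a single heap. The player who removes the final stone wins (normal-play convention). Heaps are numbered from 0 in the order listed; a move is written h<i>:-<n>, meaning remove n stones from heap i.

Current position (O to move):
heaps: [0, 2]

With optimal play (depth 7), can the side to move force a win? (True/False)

[(0,2)] O move#1: h1:-1:-1/(0,1), h1:-2:+1/(0,0)*
[(0,0)] end (terminal -1, X#2); searched (0,2) to 7

O winning at [(0,2)]: True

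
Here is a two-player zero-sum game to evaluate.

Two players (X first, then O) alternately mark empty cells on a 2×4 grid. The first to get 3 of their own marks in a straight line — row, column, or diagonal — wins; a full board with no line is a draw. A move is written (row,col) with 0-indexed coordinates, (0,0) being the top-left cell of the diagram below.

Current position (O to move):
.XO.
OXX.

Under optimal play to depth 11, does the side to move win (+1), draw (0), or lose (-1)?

value(.XO./OXX., O) = 0

[.XO./OXX.] O move#1: (0,0):-1/OXO./OXX., (0,3):-1/.XOO/OXX., (1,3):+0/.XO./OXXO*
[.XO./OXXO] X move#2: (0,0):+0/XXO./OXXO*, (0,3):+0/.XOX/OXXO
[XXO./OXXO] O move#3: (0,3):+0/XXOO/OXXO*
[XXOO/OXXO] end (terminal +0, X#4); searched .XO./OXX. to 11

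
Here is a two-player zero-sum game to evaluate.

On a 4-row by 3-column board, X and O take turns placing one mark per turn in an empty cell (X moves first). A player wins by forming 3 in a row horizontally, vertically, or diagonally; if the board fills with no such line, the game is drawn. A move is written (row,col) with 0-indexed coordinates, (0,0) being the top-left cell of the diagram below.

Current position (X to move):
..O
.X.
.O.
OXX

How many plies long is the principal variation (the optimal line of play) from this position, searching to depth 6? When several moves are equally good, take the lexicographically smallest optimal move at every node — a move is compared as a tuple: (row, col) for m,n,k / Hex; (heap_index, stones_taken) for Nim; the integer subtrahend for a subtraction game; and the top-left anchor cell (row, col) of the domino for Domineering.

PV length from [..O/.X./.O./OXX]: 5 plies

p1 X@[..O/.X./.O./OXX]: (0,0)[X.O/.X./.O./OXX]-1 (0,1)[.XO/.X./.O./OXX]-1 (1,0)[..O/XX./.O./OXX]-1 (1,2)[..O/.XX/.O./OXX]+1* (2,0)[..O/.X./XO./OXX]-1 (2,2)[..O/.X./.OX/OXX]-1
p2 O@[..O/.XX/.O./OXX]: (0,0)[O.O/.XX/.O./OXX]-1* (0,1)[.OO/.XX/.O./OXX]-1 (1,0)[..O/OXX/.O./OXX]-1 (2,0)[..O/.XX/OO./OXX]-1 (2,2)[..O/.XX/.OO/OXX]-1
p3 X@[O.O/.XX/.O./OXX]: (0,1)[OXO/.XX/.O./OXX]+1* (1,0)[O.O/XXX/.O./OXX]+1 (2,0)[O.O/.XX/XO./OXX]-1 (2,2)[O.O/.XX/.OX/OXX]+1
p4 O@[OXO/.XX/.O./OXX]: (1,0)[OXO/OXX/.O./OXX]-1* (2,0)[OXO/.XX/OO./OXX]-1 (2,2)[OXO/.XX/.OO/OXX]-1
p5 X@[OXO/OXX/.O./OXX]: (2,0)[OXO/OXX/XO./OXX]+0 (2,2)[OXO/OXX/.OX/OXX]+1*
p6 O@[OXO/OXX/.OX/OXX] terminal -1; root [..O/.X./.O./OXX] d6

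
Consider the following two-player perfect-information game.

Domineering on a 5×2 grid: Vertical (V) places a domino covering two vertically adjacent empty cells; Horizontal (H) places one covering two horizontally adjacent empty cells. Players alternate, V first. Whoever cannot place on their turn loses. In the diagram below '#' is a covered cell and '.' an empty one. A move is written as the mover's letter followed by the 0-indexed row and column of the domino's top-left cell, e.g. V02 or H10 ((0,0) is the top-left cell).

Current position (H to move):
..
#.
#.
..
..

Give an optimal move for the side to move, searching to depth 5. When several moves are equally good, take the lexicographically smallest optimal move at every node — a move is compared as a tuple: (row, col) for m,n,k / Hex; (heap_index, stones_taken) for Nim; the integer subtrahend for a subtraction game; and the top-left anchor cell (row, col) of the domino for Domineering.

H's best at [../#./#./../..]: H30

p1 H@[../#./#./../..]: H00[##/#./#./../..]-1 H30[../#./#./##/..]+1* H40[../#./#./../##]+1
p2 V@[../#./#./##/..]: V01[.#/##/#./##/..]-1* V11[../##/##/##/..]-1
p3 H@[.#/##/#./##/..]: H40[.#/##/#./##/##]+1*
p4 V@[.#/##/#./##/##] terminal -1; root [../#./#./../..] d5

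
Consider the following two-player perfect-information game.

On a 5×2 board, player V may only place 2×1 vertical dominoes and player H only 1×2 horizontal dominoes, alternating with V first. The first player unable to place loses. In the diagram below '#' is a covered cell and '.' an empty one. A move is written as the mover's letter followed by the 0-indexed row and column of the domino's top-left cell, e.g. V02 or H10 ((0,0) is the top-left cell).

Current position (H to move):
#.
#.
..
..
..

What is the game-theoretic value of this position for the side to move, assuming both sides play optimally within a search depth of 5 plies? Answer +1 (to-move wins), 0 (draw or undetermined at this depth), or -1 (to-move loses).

value(#./#./../../.., H) = +1

[#./#./../../..] H move#1: H20:-1/#./#./##/../.., H30:+1/#./#./../##/..*, H40:-1/#./#./../../##
[#./#./../##/..] V move#2: V01:-1/##/##/../##/..*, V11:-1/#./##/.#/##/..
[##/##/../##/..] H move#3: H20:+1/##/##/##/##/..*, H40:+1/##/##/../##/##
[##/##/##/##/..] end (terminal -1, V#4); searched #./#./../../.. to 5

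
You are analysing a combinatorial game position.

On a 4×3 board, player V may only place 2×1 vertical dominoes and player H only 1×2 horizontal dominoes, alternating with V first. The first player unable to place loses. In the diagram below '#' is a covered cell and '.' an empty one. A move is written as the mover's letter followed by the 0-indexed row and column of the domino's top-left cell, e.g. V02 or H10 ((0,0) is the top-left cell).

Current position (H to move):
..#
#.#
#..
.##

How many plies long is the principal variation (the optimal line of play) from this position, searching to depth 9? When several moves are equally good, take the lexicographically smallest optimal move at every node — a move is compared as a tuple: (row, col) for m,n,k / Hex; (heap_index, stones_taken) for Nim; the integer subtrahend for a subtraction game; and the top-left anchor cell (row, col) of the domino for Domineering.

p1 H@[..#/#.#/#../.##]: H00[###/#.#/#../.##]-1* H21[..#/#.#/###/.##]-1
p2 V@[###/#.#/#../.##]: V11[###/###/##./.##]+1*
p3 H@[###/###/##./.##] terminal -1; root [..#/#.#/#../.##] d9

PV length from [..#/#.#/#../.##]: 2 plies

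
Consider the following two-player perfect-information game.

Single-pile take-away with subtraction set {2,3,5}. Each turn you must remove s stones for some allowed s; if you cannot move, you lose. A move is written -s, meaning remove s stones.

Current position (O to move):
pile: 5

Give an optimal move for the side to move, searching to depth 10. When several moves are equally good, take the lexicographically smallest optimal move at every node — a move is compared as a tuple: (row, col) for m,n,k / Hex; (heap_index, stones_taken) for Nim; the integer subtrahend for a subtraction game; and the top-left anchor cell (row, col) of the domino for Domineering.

ply 1, O at 5 | -2=-1→3; -3=-1→2; -5=+1→0*
ply 2: 0 is terminal -1 (X); from 5 depth 10

O's best at [5]: -5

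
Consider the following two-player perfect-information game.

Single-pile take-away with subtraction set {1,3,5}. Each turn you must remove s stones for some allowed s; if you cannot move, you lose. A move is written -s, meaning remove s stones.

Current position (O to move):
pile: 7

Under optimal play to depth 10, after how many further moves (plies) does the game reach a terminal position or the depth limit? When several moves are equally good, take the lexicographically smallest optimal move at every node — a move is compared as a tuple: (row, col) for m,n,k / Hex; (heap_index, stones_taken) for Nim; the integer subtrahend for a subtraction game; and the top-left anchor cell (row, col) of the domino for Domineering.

[7] O move#1: -1:+1/6*, -3:+1/4, -5:+1/2
[6] X move#2: -1:-1/5*, -3:-1/3, -5:-1/1
[5] O move#3: -1:+1/4*, -3:+1/2, -5:+1/0
[4] X move#4: -1:-1/3*, -3:-1/1
[3] O move#5: -1:+1/2*, -3:+1/0
[2] X move#6: -1:-1/1*
[1] O move#7: -1:+1/0*
[0] end (terminal -1, X#8); searched 7 to 10

PV length from [7]: 7 plies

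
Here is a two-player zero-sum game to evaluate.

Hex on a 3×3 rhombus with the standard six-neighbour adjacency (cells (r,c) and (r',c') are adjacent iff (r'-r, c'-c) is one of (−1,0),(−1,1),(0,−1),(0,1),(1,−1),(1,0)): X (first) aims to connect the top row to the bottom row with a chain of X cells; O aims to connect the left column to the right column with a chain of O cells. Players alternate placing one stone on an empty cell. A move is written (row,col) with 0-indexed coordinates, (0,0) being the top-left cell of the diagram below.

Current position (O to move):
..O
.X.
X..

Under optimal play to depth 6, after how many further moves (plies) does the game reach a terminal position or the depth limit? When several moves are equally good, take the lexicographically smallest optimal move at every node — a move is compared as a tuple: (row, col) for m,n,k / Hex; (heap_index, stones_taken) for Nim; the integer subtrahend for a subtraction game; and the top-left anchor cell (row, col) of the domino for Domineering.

ply 1, O at ..O/.X./X.. | (0,0)=-1→O.O/.X./X..; (0,1)=+1→.OO/.X./X..*; (1,0)=-1→..O/OX./X..; (1,2)=-1→..O/.XO/X..; (2,1)=-1→..O/.X./XO.; (2,2)=-1→..O/.X./X.O
ply 2, X at .OO/.X./X.. | (0,0)=-1→XOO/.X./X..*; (1,0)=-1→.OO/XX./X..; (1,2)=-1→.OO/.XX/X..; (2,1)=-1→.OO/.X./XX.; (2,2)=-1→.OO/.X./X.X
ply 3, O at XOO/.X./X.. | (1,0)=+1→XOO/OX./X..*; (1,2)=-1→XOO/.XO/X..; (2,1)=-1→XOO/.X./XO.; (2,2)=-1→XOO/.X./X.O
ply 4: XOO/OX./X.. is terminal -1 (X); from ..O/.X./X.. depth 6

PV length from [..O/.X./X..]: 3 plies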